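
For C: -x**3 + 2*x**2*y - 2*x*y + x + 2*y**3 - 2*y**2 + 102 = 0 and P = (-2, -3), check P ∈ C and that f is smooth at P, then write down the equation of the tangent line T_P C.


Tangent line at P: 19*x + 78*y + 272 = 0.

Step 1: f(-2, -3) = 0, so P lies on C.
Step 2: partial derivatives
  f_x(x, y) = -3*x**2 + 4*x*y - 2*y + 1, f_y(x, y) = 2*x**2 - 2*x + 6*y**2 - 4*y.
  f_x(P) = 19, f_y(P) = 78 (gradient nonzero, so P is smooth).
Step 3: tangent line at P: 19·(x − -2) + 78·(y − -3) = 0.
Expanding: 19*x + 78*y + 272 = 0.


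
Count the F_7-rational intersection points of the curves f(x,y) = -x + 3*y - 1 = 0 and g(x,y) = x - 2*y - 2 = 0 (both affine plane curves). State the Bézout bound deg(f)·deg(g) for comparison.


Common zeros: {(1, 3)}; count = 1; Bézout bound = 1.

deg(f) = 1, deg(g) = 1, so Bézout bound = 1.
Scan x ∈ F_7. For each x, list the y ∈ F_7 with f(x, y) ≡ 0 and those with g(x, y) ≡ 0 (mod 7); the common zeros in that column are the intersection.
  x = 0: f ≡ 0 at y ∈ {5}; g ≡ 0 at y ∈ {6}; common: ∅.
  x = 1: f ≡ 0 at y ∈ {3}; g ≡ 0 at y ∈ {3}; common: {3}.
  x = 2: f ≡ 0 at y ∈ {1}; g ≡ 0 at y ∈ {0}; common: ∅.
  x = 3: f ≡ 0 at y ∈ {6}; g ≡ 0 at y ∈ {4}; common: ∅.
  x = 4: f ≡ 0 at y ∈ {4}; g ≡ 0 at y ∈ {1}; common: ∅.
  x = 5: f ≡ 0 at y ∈ {2}; g ≡ 0 at y ∈ {5}; common: ∅.
  x = 6: f ≡ 0 at y ∈ {0}; g ≡ 0 at y ∈ {2}; common: ∅.
Collecting: common zeros = {(1, 3)}, so the count is 1.
Comparison with the Bézout bound: 1 ≤ 1 = deg(f)·deg(g), as expected for curves with no common component (the bound is attained).


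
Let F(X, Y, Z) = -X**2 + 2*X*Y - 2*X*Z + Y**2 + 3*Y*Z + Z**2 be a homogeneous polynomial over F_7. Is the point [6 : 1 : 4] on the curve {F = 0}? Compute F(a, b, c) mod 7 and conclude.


F(6,1,4) ≡ 6 (mod 7); P is NOT on the curve.

Evaluate F(6, 1, 4) term-by-term (mod 7).
  -X**2 ↦ -1·36·1·1 = -36
  2*X*Y ↦ 2·6·1·1 = 12
  -2*X*Z ↦ -2·6·1·4 = -48
  Y**2 ↦ 1·1·1·1 = 1
  3*Y*Z ↦ 3·1·1·4 = 12
  Z**2 ↦ 1·1·1·16 = 16
Sum: F(6, 1, 4) = (-36) + (12) + (-48) + (1) + (12) + (16) = -43.
Reducing mod 7: -43 ≡ 6 (mod 7).
Since F(a, b, c) ≡ 6 ≠ 0 (mod 7), P does NOT lie on the curve.


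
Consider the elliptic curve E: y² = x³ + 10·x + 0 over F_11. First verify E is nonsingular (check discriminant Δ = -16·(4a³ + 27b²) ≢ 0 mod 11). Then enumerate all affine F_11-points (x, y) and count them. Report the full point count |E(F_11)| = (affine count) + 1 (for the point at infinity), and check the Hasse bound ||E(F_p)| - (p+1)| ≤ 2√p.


Affine points = {(0, 0), (1, 0), (4, 4), (4, 7), (6, 1), (6, 10), (8, 3), (8, 8), (9, 4), (9, 7), (10, 0)}; affine count = 11; |E(F_11)| = 12.

Discriminant check: Δ ∝ 4a³ + 27b² = 4·10³ + 27·0² = 4·1000 + 27·0 ≡ 7 (mod 11). Nonzero ⇒ E is nonsingular.
For each x ∈ F_11, compute rhs = x³ + 10·x + 0 mod 11, then count y ∈ F_11 with y² ≡ rhs.
  x = 0: rhs = 0, matching y values: 0 (1 points).
  x = 1: rhs = 0, matching y values: 0 (1 points).
  x = 2: rhs = 6, matching y values: none (0 points).
  x = 3: rhs = 2, matching y values: none (0 points).
  x = 4: rhs = 5, matching y values: 4, 7 (2 points).
  x = 5: rhs = 10, matching y values: none (0 points).
  x = 6: rhs = 1, matching y values: 1, 10 (2 points).
  x = 7: rhs = 6, matching y values: none (0 points).
  x = 8: rhs = 9, matching y values: 3, 8 (2 points).
  x = 9: rhs = 5, matching y values: 4, 7 (2 points).
  x = 10: rhs = 0, matching y values: 0 (1 points).
Total affine count: 11.
Full point count |E(F_11)| = 11 + 1 = 12.
Hasse bound: |12 − (11+1)| = |0| = 0 ≤ 2√11 ≈ 6.6332 ✓.


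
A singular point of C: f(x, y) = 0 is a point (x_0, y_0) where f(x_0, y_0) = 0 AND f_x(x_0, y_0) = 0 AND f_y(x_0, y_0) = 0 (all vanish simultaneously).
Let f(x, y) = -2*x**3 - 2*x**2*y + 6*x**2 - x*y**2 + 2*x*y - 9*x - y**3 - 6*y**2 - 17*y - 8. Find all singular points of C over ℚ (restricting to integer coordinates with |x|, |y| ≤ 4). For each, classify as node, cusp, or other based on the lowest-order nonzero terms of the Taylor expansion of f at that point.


Singular points: {(2, -3)}; classification: cusp.

Compute partial derivatives:
  f_x = -6*x**2 - 4*x*y + 12*x - y**2 + 2*y - 9.
  f_y = -2*x**2 - 2*x*y + 2*x - 3*y**2 - 12*y - 17.
Scan x_0 ∈ {−4, ..., 4}. For each x_0, f_y(x_0, y) is a polynomial in y; find its integer roots y ∈ {−4, ..., 4}, then test f_x and f at those candidates.
  x = -4: f_y(-4, y) = -3*y**2 - 4*y - 57; no integer root y with |y| ≤ 4.
  x = -3: f_y(-3, y) = -3*y**2 - 6*y - 41; no integer root y with |y| ≤ 4.
  x = -2: f_y(-2, y) = -3*y**2 - 8*y - 29; no integer root y with |y| ≤ 4.
  x = -1: f_y(-1, y) = -3*y**2 - 10*y - 21; no integer root y with |y| ≤ 4.
  x = 0: f_y(0, y) = -3*y**2 - 12*y - 17; no integer root y with |y| ≤ 4.
  x = 1: f_y(1, y) = -3*y**2 - 14*y - 17; no integer root y with |y| ≤ 4.
  x = 2: f_y(2, y) = -3*y**2 - 16*y - 21; vanishes at y ∈ {-3}. (2, -3): f_x = 0, f = 0 — SINGULAR.
  x = 3: f_y(3, y) = -3*y**2 - 18*y - 29; no integer root y with |y| ≤ 4.
  x = 4: f_y(4, y) = -3*y**2 - 20*y - 41; no integer root y with |y| ≤ 4.
Only singular point on the grid: (2, -3).
Classify: substitute x = 2 + u, y = -3 + v and expand: f = -2*u**3 - 2*u**2*v - u*v**2 - v**3 + v**2.
No constant or linear terms (consistent with a singular point). Quadratic part: v**2. Cubic part: -2*u**3 - 2*u**2*v - u*v**2 - v**3.
The quadratic part v**2 is a perfect square, so there is a single (double) tangent line v = 0, i.e. y = -3. Restricting the cubic part to that line (v = 0) leaves -2*u**3 ≠ 0, so f is not divisible by v and the branch is v² ≈ 2*u**3 to lowest order — this is a cusp.
Classification: cusp.


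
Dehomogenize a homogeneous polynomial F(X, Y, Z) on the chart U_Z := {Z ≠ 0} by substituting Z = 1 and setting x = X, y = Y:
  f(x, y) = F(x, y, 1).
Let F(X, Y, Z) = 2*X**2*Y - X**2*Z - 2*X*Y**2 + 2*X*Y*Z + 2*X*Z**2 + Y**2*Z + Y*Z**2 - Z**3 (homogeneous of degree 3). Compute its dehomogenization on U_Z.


f(x, y) = 2*x**2*y - x**2 - 2*x*y**2 + 2*x*y + 2*x + y**2 + y - 1

On U_Z we set Z = 1. Each monomial c·X^i·Y^j·Z^k in F becomes c·x^i·y^j·1^k = c·x^i·y^j.
Substituting Z = 1: F(X, Y, 1) = 2*x**2*y - x**2 - 2*x*y**2 + 2*x*y + 2*x + y**2 + y - 1.
Note: deg(f) ≤ deg(F) = 3; strict inequality happens when F is divisible by Z (lost terms).


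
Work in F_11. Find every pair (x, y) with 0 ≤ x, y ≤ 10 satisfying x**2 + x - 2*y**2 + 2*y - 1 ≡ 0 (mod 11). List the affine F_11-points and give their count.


Affine F_11-points: {(1, 3), (1, 9), (2, 6), (3, 0), (3, 1), (5, 5), (5, 7), (7, 0), (7, 1), (8, 6), (9, 3), (9, 9)}; count = 12.

For each of the 121 pairs (x, y) ∈ F_11², evaluate f(x, y) mod 11. Record the zeros.
  x = 0: [0↦10, 1↦10, 2↦6, 3↦9, 4↦8, 5↦3, 6↦5, 7↦3, 8↦8, 9↦9, 10↦6]  zeros at y ∈ ∅
  x = 1: [0↦1, 1↦1, 2↦8, 3↦0, 4↦10, 5↦5, 6↦7, 7↦5, 8↦10, 9↦0, 10↦8]  zeros at y ∈ {3, 9}
  x = 2: [0↦5, 1↦5, 2↦1, 3↦4, 4↦3, 5↦9, 6↦0, 7↦9, 8↦3, 9↦4, 10↦1]  zeros at y ∈ {6}
  x = 3: [0↦0, 1↦0, 2↦7, 3↦10, 4↦9, 5↦4, 6↦6, 7↦4, 8↦9, 9↦10, 10↦7]  zeros at y ∈ {0, 1}
  x = 4: [0↦8, 1↦8, 2↦4, 3↦7, 4↦6, 5↦1, 6↦3, 7↦1, 8↦6, 9↦7, 10↦4]  zeros at y ∈ ∅
  x = 5: [0↦7, 1↦7, 2↦3, 3↦6, 4↦5, 5↦0, 6↦2, 7↦0, 8↦5, 9↦6, 10↦3]  zeros at y ∈ {5, 7}
  x = 6: [0↦8, 1↦8, 2↦4, 3↦7, 4↦6, 5↦1, 6↦3, 7↦1, 8↦6, 9↦7, 10↦4]  zeros at y ∈ ∅
  x = 7: [0↦0, 1↦0, 2↦7, 3↦10, 4↦9, 5↦4, 6↦6, 7↦4, 8↦9, 9↦10, 10↦7]  zeros at y ∈ {0, 1}
  x = 8: [0↦5, 1↦5, 2↦1, 3↦4, 4↦3, 5↦9, 6↦0, 7↦9, 8↦3, 9↦4, 10↦1]  zeros at y ∈ {6}
  x = 9: [0↦1, 1↦1, 2↦8, 3↦0, 4↦10, 5↦5, 6↦7, 7↦5, 8↦10, 9↦0, 10↦8]  zeros at y ∈ {3, 9}
  x = 10: [0↦10, 1↦10, 2↦6, 3↦9, 4↦8, 5↦3, 6↦5, 7↦3, 8↦8, 9↦9, 10↦6]  zeros at y ∈ ∅
Collecting zeros: affine points = {(1, 3), (1, 9), (2, 6), (3, 0), (3, 1), (5, 5), (5, 7), (7, 0), (7, 1), (8, 6), (9, 3), (9, 9)}.
Total count |C(F_11)_aff| = 12.


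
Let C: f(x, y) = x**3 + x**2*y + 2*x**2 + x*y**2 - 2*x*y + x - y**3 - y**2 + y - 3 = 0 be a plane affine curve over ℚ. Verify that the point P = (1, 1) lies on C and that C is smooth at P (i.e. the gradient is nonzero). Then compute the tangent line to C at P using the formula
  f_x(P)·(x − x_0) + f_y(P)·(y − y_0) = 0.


Tangent line at P: 9*x - 3*y - 6 = 0.

Step 1: f(1, 1) = 0, so P lies on C.
Step 2: partial derivatives
  f_x(x, y) = 3*x**2 + 2*x*y + 4*x + y**2 - 2*y + 1, f_y(x, y) = x**2 + 2*x*y - 2*x - 3*y**2 - 2*y + 1.
  f_x(P) = 9, f_y(P) = -3 (gradient nonzero, so P is smooth).
Step 3: tangent line at P: 9·(x − 1) + -3·(y − 1) = 0.
Expanding: 9*x - 3*y - 6 = 0.


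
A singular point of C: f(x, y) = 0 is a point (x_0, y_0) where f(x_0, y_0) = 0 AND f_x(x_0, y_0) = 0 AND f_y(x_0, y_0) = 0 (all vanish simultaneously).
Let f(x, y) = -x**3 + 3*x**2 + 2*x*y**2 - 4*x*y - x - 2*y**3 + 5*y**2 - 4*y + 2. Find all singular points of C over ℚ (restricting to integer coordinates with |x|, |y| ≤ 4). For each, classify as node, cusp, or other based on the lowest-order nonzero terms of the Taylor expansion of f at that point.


Singular points: {(1, 1)}; classification: cusp.

Compute partial derivatives:
  f_x = -3*x**2 + 6*x + 2*y**2 - 4*y - 1.
  f_y = 4*x*y - 4*x - 6*y**2 + 10*y - 4.
Scan x_0 ∈ {−4, ..., 4}. For each x_0, f_y(x_0, y) is a polynomial in y; find its integer roots y ∈ {−4, ..., 4}, then test f_x and f at those candidates.
  x = -4: f_y(-4, y) = -6*y**2 - 6*y + 12; vanishes at y ∈ {-2, 1}. (-4, -2): f_x = -57 ≠ 0; (-4, 1): f_x = -75 ≠ 0.
  x = -3: f_y(-3, y) = -6*y**2 - 2*y + 8; vanishes at y ∈ {1}. (-3, 1): f_x = -48 ≠ 0.
  x = -2: f_y(-2, y) = -6*y**2 + 2*y + 4; vanishes at y ∈ {1}. (-2, 1): f_x = -27 ≠ 0.
  x = -1: f_y(-1, y) = -6*y**2 + 6*y; vanishes at y ∈ {0, 1}. (-1, 0): f_x = -10 ≠ 0; (-1, 1): f_x = -12 ≠ 0.
  x = 0: f_y(0, y) = -6*y**2 + 10*y - 4; vanishes at y ∈ {1}. (0, 1): f_x = -3 ≠ 0.
  x = 1: f_y(1, y) = -6*y**2 + 14*y - 8; vanishes at y ∈ {1}. (1, 1): f_x = 0, f = 0 — SINGULAR.
  x = 2: f_y(2, y) = -6*y**2 + 18*y - 12; vanishes at y ∈ {1, 2}. (2, 1): f_x = -3 ≠ 0; (2, 2): f_x = -1 ≠ 0.
  x = 3: f_y(3, y) = -6*y**2 + 22*y - 16; vanishes at y ∈ {1}. (3, 1): f_x = -12 ≠ 0.
  x = 4: f_y(4, y) = -6*y**2 + 26*y - 20; vanishes at y ∈ {1}. (4, 1): f_x = -27 ≠ 0.
Only singular point on the grid: (1, 1).
Classify: substitute x = 1 + u, y = 1 + v and expand: f = -u**3 + 2*u*v**2 - 2*v**3 + v**2.
No constant or linear terms (consistent with a singular point). Quadratic part: v**2. Cubic part: -u**3 + 2*u*v**2 - 2*v**3.
The quadratic part v**2 is a perfect square, so there is a single (double) tangent line v = 0, i.e. y = 1. Restricting the cubic part to that line (v = 0) leaves -u**3 ≠ 0, so f is not divisible by v and the branch is v² ≈ u**3 to lowest order — this is a cusp.
Classification: cusp.


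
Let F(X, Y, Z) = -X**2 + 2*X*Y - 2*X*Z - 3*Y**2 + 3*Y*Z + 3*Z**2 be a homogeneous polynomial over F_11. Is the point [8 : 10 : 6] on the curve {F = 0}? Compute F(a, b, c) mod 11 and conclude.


F(8,10,6) ≡ 10 (mod 11); P is NOT on the curve.

Evaluate F(8, 10, 6) term-by-term (mod 11).
  -X**2 ↦ -1·64·1·1 = -64
  2*X*Y ↦ 2·8·10·1 = 160
  -2*X*Z ↦ -2·8·1·6 = -96
  -3*Y**2 ↦ -3·1·100·1 = -300
  3*Y*Z ↦ 3·1·10·6 = 180
  3*Z**2 ↦ 3·1·1·36 = 108
Sum: F(8, 10, 6) = (-64) + (160) + (-96) + (-300) + (180) + (108) = -12.
Reducing mod 11: -12 ≡ 10 (mod 11).
Since F(a, b, c) ≡ 10 ≠ 0 (mod 11), P does NOT lie on the curve.


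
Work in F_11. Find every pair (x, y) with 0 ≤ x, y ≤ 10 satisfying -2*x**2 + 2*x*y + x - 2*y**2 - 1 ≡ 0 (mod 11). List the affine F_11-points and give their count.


Affine F_11-points: {(0, 4), (0, 7), (2, 6), (2, 7), (6, 8), (6, 9), (8, 0), (8, 8), (9, 0), (9, 9), (10, 4), (10, 6)}; count = 12.

For each of the 121 pairs (x, y) ∈ F_11², evaluate f(x, y) mod 11. Record the zeros.
  x = 0: [0↦10, 1↦8, 2↦2, 3↦3, 4↦0, 5↦4, 6↦4, 7↦0, 8↦3, 9↦2, 10↦8]  zeros at y ∈ {4, 7}
  x = 1: [0↦9, 1↦9, 2↦5, 3↦8, 4↦7, 5↦2, 6↦4, 7↦2, 8↦7, 9↦8, 10↦5]  zeros at y ∈ ∅
  x = 2: [0↦4, 1↦6, 2↦4, 3↦9, 4↦10, 5↦7, 6↦0, 7↦0, 8↦7, 9↦10, 10↦9]  zeros at y ∈ {6, 7}
  x = 3: [0↦6, 1↦10, 2↦10, 3↦6, 4↦9, 5↦8, 6↦3, 7↦5, 8↦3, 9↦8, 10↦9]  zeros at y ∈ ∅
  x = 4: [0↦4, 1↦10, 2↦1, 3↦10, 4↦4, 5↦5, 6↦2, 7↦6, 8↦6, 9↦2, 10↦5]  zeros at y ∈ ∅
  x = 5: [0↦9, 1↦6, 2↦10, 3↦10, 4↦6, 5↦9, 6↦8, 7↦3, 8↦5, 9↦3, 10↦8]  zeros at y ∈ ∅
  x = 6: [0↦10, 1↦9, 2↦4, 3↦6, 4↦4, 5↦9, 6↦10, 7↦7, 8↦0, 9↦0, 10↦7]  zeros at y ∈ {8, 9}
  x = 7: [0↦7, 1↦8, 2↦5, 3↦9, 4↦9, 5↦5, 6↦8, 7↦7, 8↦2, 9↦4, 10↦2]  zeros at y ∈ ∅
  x = 8: [0↦0, 1↦3, 2↦2, 3↦8, 4↦10, 5↦8, 6↦2, 7↦3, 8↦0, 9↦4, 10↦4]  zeros at y ∈ {0, 8}
  x = 9: [0↦0, 1↦5, 2↦6, 3↦3, 4↦7, 5↦7, 6↦3, 7↦6, 8↦5, 9↦0, 10↦2]  zeros at y ∈ {0, 9}
  x = 10: [0↦7, 1↦3, 2↦6, 3↦5, 4↦0, 5↦2, 6↦0, 7↦5, 8↦6, 9↦3, 10↦7]  zeros at y ∈ {4, 6}
Collecting zeros: affine points = {(0, 4), (0, 7), (2, 6), (2, 7), (6, 8), (6, 9), (8, 0), (8, 8), (9, 0), (9, 9), (10, 4), (10, 6)}.
Total count |C(F_11)_aff| = 12.


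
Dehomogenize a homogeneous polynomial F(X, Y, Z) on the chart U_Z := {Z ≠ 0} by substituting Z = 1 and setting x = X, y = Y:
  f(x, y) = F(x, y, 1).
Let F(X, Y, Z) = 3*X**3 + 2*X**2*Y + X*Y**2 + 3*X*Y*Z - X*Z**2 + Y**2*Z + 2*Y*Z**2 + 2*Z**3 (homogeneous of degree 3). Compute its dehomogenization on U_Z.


f(x, y) = 3*x**3 + 2*x**2*y + x*y**2 + 3*x*y - x + y**2 + 2*y + 2

On U_Z we set Z = 1. Each monomial c·X^i·Y^j·Z^k in F becomes c·x^i·y^j·1^k = c·x^i·y^j.
Substituting Z = 1: F(X, Y, 1) = 3*x**3 + 2*x**2*y + x*y**2 + 3*x*y - x + y**2 + 2*y + 2.
Note: deg(f) ≤ deg(F) = 3; strict inequality happens when F is divisible by Z (lost terms).


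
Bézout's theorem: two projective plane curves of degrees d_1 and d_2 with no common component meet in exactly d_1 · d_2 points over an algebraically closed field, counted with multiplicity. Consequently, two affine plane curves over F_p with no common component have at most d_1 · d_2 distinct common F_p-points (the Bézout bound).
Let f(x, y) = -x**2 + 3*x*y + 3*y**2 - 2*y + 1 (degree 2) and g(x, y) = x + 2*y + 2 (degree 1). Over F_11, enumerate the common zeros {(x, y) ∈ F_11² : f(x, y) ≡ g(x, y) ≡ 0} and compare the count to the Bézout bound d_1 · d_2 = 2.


Common zeros: ∅; count = 0; Bézout bound = 2.

deg(f) = 2, deg(g) = 1, so Bézout bound = 2.
Scan x ∈ F_11. For each x, list the y ∈ F_11 with f(x, y) ≡ 0 and those with g(x, y) ≡ 0 (mod 11); the common zeros in that column are the intersection.
  x = 0: f ≡ 0 at y ∈ {3, 5}; g ≡ 0 at y ∈ {10}; common: ∅.
  x = 1: f ≡ 0 at y ∈ {0, 7}; g ≡ 0 at y ∈ {4}; common: ∅.
  x = 2: f ≡ 0 at y ∈ ∅; g ≡ 0 at y ∈ {9}; common: ∅.
  x = 3: f ≡ 0 at y ∈ ∅; g ≡ 0 at y ∈ {3}; common: ∅.
  x = 4: f ≡ 0 at y ∈ {5, 10}; g ≡ 0 at y ∈ {8}; common: ∅.
  x = 5: f ≡ 0 at y ∈ ∅; g ≡ 0 at y ∈ {2}; common: ∅.
  x = 6: f ≡ 0 at y ∈ {4, 9}; g ≡ 0 at y ∈ {7}; common: ∅.
  x = 7: f ≡ 0 at y ∈ ∅; g ≡ 0 at y ∈ {1}; common: ∅.
  x = 8: f ≡ 0 at y ∈ ∅; g ≡ 0 at y ∈ {6}; common: ∅.
  x = 9: f ≡ 0 at y ∈ {3, 7}; g ≡ 0 at y ∈ {0}; common: ∅.
  x = 10: f ≡ 0 at y ∈ {0, 9}; g ≡ 0 at y ∈ {5}; common: ∅.
Collecting: common zeros = ∅, so the count is 0.
Comparison with the Bézout bound: 0 ≤ 2 = deg(f)·deg(g), as expected for curves with no common component (the affine F_11-count falls short of the bound because intersections may lie at infinity, over extension fields, or carry multiplicity).


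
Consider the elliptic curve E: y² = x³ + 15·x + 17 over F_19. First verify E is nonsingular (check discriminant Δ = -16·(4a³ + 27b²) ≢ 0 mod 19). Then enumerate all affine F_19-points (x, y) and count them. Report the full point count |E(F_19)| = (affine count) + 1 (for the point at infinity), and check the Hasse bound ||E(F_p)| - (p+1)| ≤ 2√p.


Affine points = {(0, 6), (0, 13), (2, 6), (2, 13), (6, 0), (7, 3), (7, 16), (9, 8), (9, 11), (12, 5), (12, 14), (14, 8), (14, 11), (15, 8), (15, 11), (17, 6), (17, 13), (18, 1), (18, 18)}; affine count = 19; |E(F_19)| = 20.

Discriminant check: Δ ∝ 4a³ + 27b² = 4·15³ + 27·17² = 4·3375 + 27·289 ≡ 4 (mod 19). Nonzero ⇒ E is nonsingular.
For each x ∈ F_19, compute rhs = x³ + 15·x + 17 mod 19, then count y ∈ F_19 with y² ≡ rhs.
  x = 0: rhs = 17, matching y values: 6, 13 (2 points).
  x = 1: rhs = 14, matching y values: none (0 points).
  x = 2: rhs = 17, matching y values: 6, 13 (2 points).
  x = 3: rhs = 13, matching y values: none (0 points).
  x = 4: rhs = 8, matching y values: none (0 points).
  x = 5: rhs = 8, matching y values: none (0 points).
  x = 6: rhs = 0, matching y values: 0 (1 points).
  x = 7: rhs = 9, matching y values: 3, 16 (2 points).
  x = 8: rhs = 3, matching y values: none (0 points).
  x = 9: rhs = 7, matching y values: 8, 11 (2 points).
  x = 10: rhs = 8, matching y values: none (0 points).
  x = 11: rhs = 12, matching y values: none (0 points).
  x = 12: rhs = 6, matching y values: 5, 14 (2 points).
  x = 13: rhs = 15, matching y values: none (0 points).
  x = 14: rhs = 7, matching y values: 8, 11 (2 points).
  x = 15: rhs = 7, matching y values: 8, 11 (2 points).
  x = 16: rhs = 2, matching y values: none (0 points).
  x = 17: rhs = 17, matching y values: 6, 13 (2 points).
  x = 18: rhs = 1, matching y values: 1, 18 (2 points).
Total affine count: 19.
Full point count |E(F_19)| = 19 + 1 = 20.
Hasse bound: |20 − (19+1)| = |0| = 0 ≤ 2√19 ≈ 8.7178 ✓.


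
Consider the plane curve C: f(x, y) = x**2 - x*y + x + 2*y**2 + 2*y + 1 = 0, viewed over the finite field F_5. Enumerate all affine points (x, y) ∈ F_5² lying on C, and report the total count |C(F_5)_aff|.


Affine F_5-points: {(0, 1), (0, 3), (2, 2), (2, 3), (4, 2), (4, 4)}; count = 6.

For each of the 25 pairs (x, y) ∈ F_5², evaluate f(x, y) mod 5. Record the zeros.
  x = 0: [0↦1, 1↦0, 2↦3, 3↦0, 4↦1]  zeros at y ∈ {1, 3}
  x = 1: [0↦3, 1↦1, 2↦3, 3↦4, 4↦4]  zeros at y ∈ ∅
  x = 2: [0↦2, 1↦4, 2↦0, 3↦0, 4↦4]  zeros at y ∈ {2, 3}
  x = 3: [0↦3, 1↦4, 2↦4, 3↦3, 4↦1]  zeros at y ∈ ∅
  x = 4: [0↦1, 1↦1, 2↦0, 3↦3, 4↦0]  zeros at y ∈ {2, 4}
Collecting zeros: affine points = {(0, 1), (0, 3), (2, 2), (2, 3), (4, 2), (4, 4)}.
Total count |C(F_5)_aff| = 6.


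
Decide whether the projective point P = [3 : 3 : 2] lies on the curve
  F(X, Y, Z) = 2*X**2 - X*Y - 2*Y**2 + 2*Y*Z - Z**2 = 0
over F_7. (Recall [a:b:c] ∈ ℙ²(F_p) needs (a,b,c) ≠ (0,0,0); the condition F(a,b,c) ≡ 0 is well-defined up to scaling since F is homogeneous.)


F(3,3,2) ≡ 6 (mod 7); P is NOT on the curve.

Evaluate F(3, 3, 2) term-by-term (mod 7).
  2*X**2 ↦ 2·9·1·1 = 18
  -X*Y ↦ -1·3·3·1 = -9
  -2*Y**2 ↦ -2·1·9·1 = -18
  2*Y*Z ↦ 2·1·3·2 = 12
  -Z**2 ↦ -1·1·1·4 = -4
Sum: F(3, 3, 2) = (18) + (-9) + (-18) + (12) + (-4) = -1.
Reducing mod 7: -1 ≡ 6 (mod 7).
Since F(a, b, c) ≡ 6 ≠ 0 (mod 7), P does NOT lie on the curve.


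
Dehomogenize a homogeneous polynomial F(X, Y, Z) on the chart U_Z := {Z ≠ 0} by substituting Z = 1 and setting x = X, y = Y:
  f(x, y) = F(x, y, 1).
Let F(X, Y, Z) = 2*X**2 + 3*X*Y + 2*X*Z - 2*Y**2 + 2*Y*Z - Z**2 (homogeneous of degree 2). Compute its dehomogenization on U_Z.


f(x, y) = 2*x**2 + 3*x*y + 2*x - 2*y**2 + 2*y - 1

On U_Z we set Z = 1. Each monomial c·X^i·Y^j·Z^k in F becomes c·x^i·y^j·1^k = c·x^i·y^j.
Substituting Z = 1: F(X, Y, 1) = 2*x**2 + 3*x*y + 2*x - 2*y**2 + 2*y - 1.
Note: deg(f) ≤ deg(F) = 2; strict inequality happens when F is divisible by Z (lost terms).


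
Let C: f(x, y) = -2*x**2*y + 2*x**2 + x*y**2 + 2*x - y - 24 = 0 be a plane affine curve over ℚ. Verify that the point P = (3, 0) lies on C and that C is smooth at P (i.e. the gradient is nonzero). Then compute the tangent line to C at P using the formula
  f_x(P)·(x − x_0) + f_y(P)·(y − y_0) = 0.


Tangent line at P: 14*x - 19*y - 42 = 0.

Step 1: f(3, 0) = 0, so P lies on C.
Step 2: partial derivatives
  f_x(x, y) = -4*x*y + 4*x + y**2 + 2, f_y(x, y) = -2*x**2 + 2*x*y - 1.
  f_x(P) = 14, f_y(P) = -19 (gradient nonzero, so P is smooth).
Step 3: tangent line at P: 14·(x − 3) + -19·(y − 0) = 0.
Expanding: 14*x - 19*y - 42 = 0.


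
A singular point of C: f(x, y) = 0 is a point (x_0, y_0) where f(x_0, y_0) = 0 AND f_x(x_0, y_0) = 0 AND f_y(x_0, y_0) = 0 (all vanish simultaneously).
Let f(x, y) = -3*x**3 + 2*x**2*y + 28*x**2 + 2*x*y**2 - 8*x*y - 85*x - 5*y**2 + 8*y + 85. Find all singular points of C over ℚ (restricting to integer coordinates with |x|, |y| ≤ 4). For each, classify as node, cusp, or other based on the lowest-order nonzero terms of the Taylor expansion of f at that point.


Singular points: {(3, -1)}; classification: node.

Compute partial derivatives:
  f_x = -9*x**2 + 4*x*y + 56*x + 2*y**2 - 8*y - 85.
  f_y = 2*x**2 + 4*x*y - 8*x - 10*y + 8.
Scan x_0 ∈ {−4, ..., 4}. For each x_0, f_y(x_0, y) is a polynomial in y; find its integer roots y ∈ {−4, ..., 4}, then test f_x and f at those candidates.
  x = -4: f_y(-4, y) = 72 - 26*y; no integer root y with |y| ≤ 4.
  x = -3: f_y(-3, y) = 50 - 22*y; no integer root y with |y| ≤ 4.
  x = -2: f_y(-2, y) = 32 - 18*y; no integer root y with |y| ≤ 4.
  x = -1: f_y(-1, y) = 18 - 14*y; no integer root y with |y| ≤ 4.
  x = 0: f_y(0, y) = 8 - 10*y; no integer root y with |y| ≤ 4.
  x = 1: f_y(1, y) = 2 - 6*y; no integer root y with |y| ≤ 4.
  x = 2: f_y(2, y) = -2*y; vanishes at y ∈ {0}. (2, 0): f_x = -9 ≠ 0.
  x = 3: f_y(3, y) = 2*y + 2; vanishes at y ∈ {-1}. (3, -1): f_x = 0, f = 0 — SINGULAR.
  x = 4: f_y(4, y) = 6*y + 8; no integer root y with |y| ≤ 4.
Only singular point on the grid: (3, -1).
Classify: substitute x = 3 + u, y = -1 + v and expand: f = -3*u**3 + 2*u**2*v - u**2 + 2*u*v**2 + v**2.
No constant or linear terms (consistent with a singular point). Quadratic part: -u**2 + v**2. Cubic part: -3*u**3 + 2*u**2*v + 2*u*v**2.
The quadratic part v**2 - u**2 = (v − u)(v + u) splits into two distinct linear factors, so there are two distinct tangent lines y − -1 = ±(x − 3) — this is a node (ordinary double point).
Classification: node.


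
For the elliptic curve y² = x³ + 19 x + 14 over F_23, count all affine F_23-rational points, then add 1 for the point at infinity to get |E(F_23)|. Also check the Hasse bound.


Affine points = {(3, 11), (3, 12), (4, 4), (4, 19), (5, 2), (5, 21), (10, 10), (10, 13), (11, 6), (11, 17), (17, 11), (17, 12), (18, 1), (18, 22), (19, 9), (19, 14)}; affine count = 16; |E(F_23)| = 17.

Discriminant check: Δ ∝ 4a³ + 27b² = 4·19³ + 27·14² = 4·6859 + 27·196 ≡ 22 (mod 23). Nonzero ⇒ E is nonsingular.
For each x ∈ F_23, compute rhs = x³ + 19·x + 14 mod 23, then count y ∈ F_23 with y² ≡ rhs.
  x = 0: rhs = 14, matching y values: none (0 points).
  x = 1: rhs = 11, matching y values: none (0 points).
  x = 2: rhs = 14, matching y values: none (0 points).
  x = 3: rhs = 6, matching y values: 11, 12 (2 points).
  x = 4: rhs = 16, matching y values: 4, 19 (2 points).
  x = 5: rhs = 4, matching y values: 2, 21 (2 points).
  x = 6: rhs = 22, matching y values: none (0 points).
  x = 7: rhs = 7, matching y values: none (0 points).
  x = 8: rhs = 11, matching y values: none (0 points).
  x = 9: rhs = 17, matching y values: none (0 points).
  x = 10: rhs = 8, matching y values: 10, 13 (2 points).
  x = 11: rhs = 13, matching y values: 6, 17 (2 points).
  x = 12: rhs = 15, matching y values: none (0 points).
  x = 13: rhs = 20, matching y values: none (0 points).
  x = 14: rhs = 11, matching y values: none (0 points).
  x = 15: rhs = 17, matching y values: none (0 points).
  x = 16: rhs = 21, matching y values: none (0 points).
  x = 17: rhs = 6, matching y values: 11, 12 (2 points).
  x = 18: rhs = 1, matching y values: 1, 22 (2 points).
  x = 19: rhs = 12, matching y values: 9, 14 (2 points).
  x = 20: rhs = 22, matching y values: none (0 points).
  x = 21: rhs = 14, matching y values: none (0 points).
  x = 22: rhs = 17, matching y values: none (0 points).
Total affine count: 16.
Full point count |E(F_23)| = 16 + 1 = 17.
Hasse bound: |17 − (23+1)| = |-7| = 7 ≤ 2√23 ≈ 9.5917 ✓.


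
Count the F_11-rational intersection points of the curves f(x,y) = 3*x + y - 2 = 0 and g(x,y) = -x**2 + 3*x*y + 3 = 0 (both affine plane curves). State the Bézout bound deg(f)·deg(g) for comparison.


Common zeros: ∅; count = 0; Bézout bound = 2.

deg(f) = 1, deg(g) = 2, so Bézout bound = 2.
Scan x ∈ F_11. For each x, list the y ∈ F_11 with f(x, y) ≡ 0 and those with g(x, y) ≡ 0 (mod 11); the common zeros in that column are the intersection.
  x = 0: f ≡ 0 at y ∈ {2}; g ≡ 0 at y ∈ ∅; common: ∅.
  x = 1: f ≡ 0 at y ∈ {10}; g ≡ 0 at y ∈ {3}; common: ∅.
  x = 2: f ≡ 0 at y ∈ {7}; g ≡ 0 at y ∈ {2}; common: ∅.
  x = 3: f ≡ 0 at y ∈ {4}; g ≡ 0 at y ∈ {8}; common: ∅.
  x = 4: f ≡ 0 at y ∈ {1}; g ≡ 0 at y ∈ {2}; common: ∅.
  x = 5: f ≡ 0 at y ∈ {9}; g ≡ 0 at y ∈ {0}; common: ∅.
  x = 6: f ≡ 0 at y ∈ {6}; g ≡ 0 at y ∈ {0}; common: ∅.
  x = 7: f ≡ 0 at y ∈ {3}; g ≡ 0 at y ∈ {9}; common: ∅.
  x = 8: f ≡ 0 at y ∈ {0}; g ≡ 0 at y ∈ {3}; common: ∅.
  x = 9: f ≡ 0 at y ∈ {8}; g ≡ 0 at y ∈ {9}; common: ∅.
  x = 10: f ≡ 0 at y ∈ {5}; g ≡ 0 at y ∈ {8}; common: ∅.
Collecting: common zeros = ∅, so the count is 0.
Comparison with the Bézout bound: 0 ≤ 2 = deg(f)·deg(g), as expected for curves with no common component (the affine F_11-count falls short of the bound because intersections may lie at infinity, over extension fields, or carry multiplicity).


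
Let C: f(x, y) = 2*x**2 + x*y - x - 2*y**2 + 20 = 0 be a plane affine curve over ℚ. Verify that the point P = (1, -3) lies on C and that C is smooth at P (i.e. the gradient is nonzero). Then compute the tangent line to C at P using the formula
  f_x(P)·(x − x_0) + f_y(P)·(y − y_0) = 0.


Tangent line at P: 13*y + 39 = 0.

Step 1: f(1, -3) = 0, so P lies on C.
Step 2: partial derivatives
  f_x(x, y) = 4*x + y - 1, f_y(x, y) = x - 4*y.
  f_x(P) = 0, f_y(P) = 13 (gradient nonzero, so P is smooth).
Step 3: tangent line at P: 0·(x − 1) + 13·(y − -3) = 0.
Expanding: 13*y + 39 = 0.


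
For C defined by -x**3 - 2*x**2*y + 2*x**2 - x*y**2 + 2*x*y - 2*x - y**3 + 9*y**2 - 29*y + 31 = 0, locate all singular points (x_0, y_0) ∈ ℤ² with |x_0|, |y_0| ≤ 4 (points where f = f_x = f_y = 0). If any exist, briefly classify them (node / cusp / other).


Singular points: {(-1, 3)}; classification: node.

Compute partial derivatives:
  f_x = -3*x**2 - 4*x*y + 4*x - y**2 + 2*y - 2.
  f_y = -2*x**2 - 2*x*y + 2*x - 3*y**2 + 18*y - 29.
Scan x_0 ∈ {−4, ..., 4}. For each x_0, f_y(x_0, y) is a polynomial in y; find its integer roots y ∈ {−4, ..., 4}, then test f_x and f at those candidates.
  x = -4: f_y(-4, y) = -3*y**2 + 26*y - 69; no integer root y with |y| ≤ 4.
  x = -3: f_y(-3, y) = -3*y**2 + 24*y - 53; no integer root y with |y| ≤ 4.
  x = -2: f_y(-2, y) = -3*y**2 + 22*y - 41; no integer root y with |y| ≤ 4.
  x = -1: f_y(-1, y) = -3*y**2 + 20*y - 33; vanishes at y ∈ {3}. (-1, 3): f_x = 0, f = 0 — SINGULAR.
  x = 0: f_y(0, y) = -3*y**2 + 18*y - 29; no integer root y with |y| ≤ 4.
  x = 1: f_y(1, y) = -3*y**2 + 16*y - 29; no integer root y with |y| ≤ 4.
  x = 2: f_y(2, y) = -3*y**2 + 14*y - 33; no integer root y with |y| ≤ 4.
  x = 3: f_y(3, y) = -3*y**2 + 12*y - 41; no integer root y with |y| ≤ 4.
  x = 4: f_y(4, y) = -3*y**2 + 10*y - 53; no integer root y with |y| ≤ 4.
Only singular point on the grid: (-1, 3).
Classify: substitute x = -1 + u, y = 3 + v and expand: f = -u**3 - 2*u**2*v - u**2 - u*v**2 - v**3 + v**2.
No constant or linear terms (consistent with a singular point). Quadratic part: -u**2 + v**2. Cubic part: -u**3 - 2*u**2*v - u*v**2 - v**3.
The quadratic part v**2 - u**2 = (v − u)(v + u) splits into two distinct linear factors, so there are two distinct tangent lines y − 3 = ±(x − -1) — this is a node (ordinary double point).
Classification: node.


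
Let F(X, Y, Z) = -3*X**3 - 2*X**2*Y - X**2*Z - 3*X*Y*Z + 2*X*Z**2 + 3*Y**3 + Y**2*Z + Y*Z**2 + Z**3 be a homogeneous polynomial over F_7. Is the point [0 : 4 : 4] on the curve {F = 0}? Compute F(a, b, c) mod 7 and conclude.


F(0,4,4) ≡ 6 (mod 7); P is NOT on the curve.

Evaluate F(0, 4, 4) term-by-term (mod 7).
  -3*X**3 ↦ -3·0·1·1 = 0
  -2*X**2*Y ↦ -2·0·4·1 = 0
  -X**2*Z ↦ -1·0·1·4 = 0
  -3*X*Y*Z ↦ -3·0·4·4 = 0
  2*X*Z**2 ↦ 2·0·1·16 = 0
  3*Y**3 ↦ 3·1·64·1 = 192
  Y**2*Z ↦ 1·1·16·4 = 64
  Y*Z**2 ↦ 1·1·4·16 = 64
  Z**3 ↦ 1·1·1·64 = 64
Sum: F(0, 4, 4) = (0) + (0) + (0) + (0) + (0) + (192) + (64) + (64) + (64) = 384.
Reducing mod 7: 384 ≡ 6 (mod 7).
Since F(a, b, c) ≡ 6 ≠ 0 (mod 7), P does NOT lie on the curve.


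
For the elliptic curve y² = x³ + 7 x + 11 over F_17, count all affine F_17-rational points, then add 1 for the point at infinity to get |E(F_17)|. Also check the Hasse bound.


Affine points = {(1, 6), (1, 11), (2, 4), (2, 13), (3, 5), (3, 12), (4, 1), (4, 16), (5, 1), (5, 16), (8, 1), (8, 16), (9, 2), (9, 15), (11, 5), (11, 12), (12, 2), (12, 15), (13, 2), (13, 15)}; affine count = 20; |E(F_17)| = 21.

Discriminant check: Δ ∝ 4a³ + 27b² = 4·7³ + 27·11² = 4·343 + 27·121 ≡ 15 (mod 17). Nonzero ⇒ E is nonsingular.
For each x ∈ F_17, compute rhs = x³ + 7·x + 11 mod 17, then count y ∈ F_17 with y² ≡ rhs.
  x = 0: rhs = 11, matching y values: none (0 points).
  x = 1: rhs = 2, matching y values: 6, 11 (2 points).
  x = 2: rhs = 16, matching y values: 4, 13 (2 points).
  x = 3: rhs = 8, matching y values: 5, 12 (2 points).
  x = 4: rhs = 1, matching y values: 1, 16 (2 points).
  x = 5: rhs = 1, matching y values: 1, 16 (2 points).
  x = 6: rhs = 14, matching y values: none (0 points).
  x = 7: rhs = 12, matching y values: none (0 points).
  x = 8: rhs = 1, matching y values: 1, 16 (2 points).
  x = 9: rhs = 4, matching y values: 2, 15 (2 points).
  x = 10: rhs = 10, matching y values: none (0 points).
  x = 11: rhs = 8, matching y values: 5, 12 (2 points).
  x = 12: rhs = 4, matching y values: 2, 15 (2 points).
  x = 13: rhs = 4, matching y values: 2, 15 (2 points).
  x = 14: rhs = 14, matching y values: none (0 points).
  x = 15: rhs = 6, matching y values: none (0 points).
  x = 16: rhs = 3, matching y values: none (0 points).
Total affine count: 20.
Full point count |E(F_17)| = 20 + 1 = 21.
Hasse bound: |21 − (17+1)| = |3| = 3 ≤ 2√17 ≈ 8.2462 ✓.


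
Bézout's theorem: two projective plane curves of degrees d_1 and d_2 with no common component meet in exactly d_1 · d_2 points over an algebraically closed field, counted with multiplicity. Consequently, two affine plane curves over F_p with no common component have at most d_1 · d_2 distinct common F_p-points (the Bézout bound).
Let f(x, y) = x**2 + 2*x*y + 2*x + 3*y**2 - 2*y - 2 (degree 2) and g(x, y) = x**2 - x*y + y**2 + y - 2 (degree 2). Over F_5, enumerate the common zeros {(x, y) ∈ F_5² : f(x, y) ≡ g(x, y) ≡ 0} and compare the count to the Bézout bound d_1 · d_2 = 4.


Common zeros: ∅; count = 0; Bézout bound = 4.

deg(f) = 2, deg(g) = 2, so Bézout bound = 4.
Scan x ∈ F_5. For each x, list the y ∈ F_5 with f(x, y) ≡ 0 and those with g(x, y) ≡ 0 (mod 5); the common zeros in that column are the intersection.
  x = 0: f ≡ 0 at y ∈ ∅; g ≡ 0 at y ∈ {1, 3}; common: ∅.
  x = 1: f ≡ 0 at y ∈ ∅; g ≡ 0 at y ∈ {1, 4}; common: ∅.
  x = 2: f ≡ 0 at y ∈ ∅; g ≡ 0 at y ∈ ∅; common: ∅.
  x = 3: f ≡ 0 at y ∈ {1}; g ≡ 0 at y ∈ {3, 4}; common: ∅.
  x = 4: f ≡ 0 at y ∈ ∅; g ≡ 0 at y ∈ ∅; common: ∅.
Collecting: common zeros = ∅, so the count is 0.
Comparison with the Bézout bound: 0 ≤ 4 = deg(f)·deg(g), as expected for curves with no common component (the affine F_5-count falls short of the bound because intersections may lie at infinity, over extension fields, or carry multiplicity).


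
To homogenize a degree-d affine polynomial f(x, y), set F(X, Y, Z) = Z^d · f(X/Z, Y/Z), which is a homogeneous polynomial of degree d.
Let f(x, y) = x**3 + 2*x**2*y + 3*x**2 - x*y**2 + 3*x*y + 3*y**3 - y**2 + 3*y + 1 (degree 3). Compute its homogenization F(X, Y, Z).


F(X, Y, Z) = X**3 + 2*X**2*Y + 3*X**2*Z - X*Y**2 + 3*X*Y*Z + 3*Y**3 - Y**2*Z + 3*Y*Z**2 + Z**3

deg(f) = 3.
Substitute x = X/Z, y = Y/Z into f, then multiply by Z^3.
  monomial 1·x^3·y^0 ↦ 1·X^3·Y^0·Z^0.
  monomial 2·x^2·y^1 ↦ 2·X^2·Y^1·Z^0.
  monomial 3·x^2·y^0 ↦ 3·X^2·Y^0·Z^1.
  monomial -1·x^1·y^2 ↦ -1·X^1·Y^2·Z^0.
  monomial 3·x^1·y^1 ↦ 3·X^1·Y^1·Z^1.
  monomial 3·x^0·y^3 ↦ 3·X^0·Y^3·Z^0.
  monomial -1·x^0·y^2 ↦ -1·X^0·Y^2·Z^1.
  monomial 3·x^0·y^1 ↦ 3·X^0·Y^1·Z^2.
  monomial 1·x^0·y^0 ↦ 1·X^0·Y^0·Z^3.
Collecting: F(X, Y, Z) = X**3 + 2*X**2*Y + 3*X**2*Z - X*Y**2 + 3*X*Y*Z + 3*Y**3 - Y**2*Z + 3*Y*Z**2 + Z**3.


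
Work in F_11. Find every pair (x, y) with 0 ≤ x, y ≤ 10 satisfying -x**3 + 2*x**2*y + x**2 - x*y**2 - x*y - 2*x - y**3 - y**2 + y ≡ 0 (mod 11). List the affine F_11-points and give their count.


Affine F_11-points: {(0, 0), (0, 3), (0, 7), (1, 7), (3, 4), (3, 7), (4, 1), (5, 0), (5, 8), (6, 8), (7, 0), (7, 4), (7, 10), (8, 3), (8, 5), (10, 3), (10, 4)}; count = 17.

For each of the 121 pairs (x, y) ∈ F_11², evaluate f(x, y) mod 11. Record the zeros.
  x = 0: [0↦0, 1↦10, 2↦1, 3↦0, 4↦1, 5↦9, 6↦7, 7↦0, 8↦4, 9↦2, 10↦10]  zeros at y ∈ {0, 3, 7}
  x = 1: [0↦9, 1↦8, 2↦8, 3↦3, 4↦9, 5↦9, 6↦8, 7↦0, 8↦1, 9↦5, 10↦6]  zeros at y ∈ {7}
  x = 2: [0↦3, 1↦6, 2↦8, 3↦3, 4↦7, 5↦3, 6↦7, 7↦2, 8↦4, 9↦7, 10↦5]  zeros at y ∈ ∅
  x = 3: [0↦9, 1↦9, 2↦6, 3↦5, 4↦0, 5↦7, 6↦9, 7↦0, 8↦7, 9↦2, 10↦1]  zeros at y ∈ {4, 7}
  x = 4: [0↦10, 1↦0, 2↦7, 3↦3, 4↦4, 5↦4, 6↦8, 7↦10, 8↦4, 9↦6, 10↦10]  zeros at y ∈ {1}
  x = 5: [0↦0, 1↦6, 2↦5, 3↦2, 4↦2, 5↦10, 6↦9, 7↦4, 8↦0, 9↦2, 10↦4]  zeros at y ∈ {0, 8}
  x = 6: [0↦6, 1↦10, 2↦5, 3↦7, 4↦10, 5↦8, 6↦6, 7↦9, 8↦0, 9↦6, 10↦10]  zeros at y ∈ {8}
  x = 7: [0↦0, 1↦6, 2↦1, 3↦1, 4↦0, 5↦3, 6↦4, 7↦8, 8↦9, 9↦1, 10↦0]  zeros at y ∈ {0, 4, 10}
  x = 8: [0↦9, 1↦10, 2↦9, 3↦0, 4↦10, 5↦0, 6↦8, 7↦6, 8↦10, 9↦3, 10↦1]  zeros at y ∈ {3, 5}
  x = 9: [0↦5, 1↦5, 2↦1, 3↦9, 4↦1, 5↦4, 6↦1, 7↦8, 8↦8, 9↦6, 10↦7]  zeros at y ∈ ∅
  x = 10: [0↦4, 1↦7, 2↦4, 3↦0, 4↦0, 5↦9, 6↦10, 7↦8, 8↦8, 9↦4, 10↦1]  zeros at y ∈ {3, 4}
Collecting zeros: affine points = {(0, 0), (0, 3), (0, 7), (1, 7), (3, 4), (3, 7), (4, 1), (5, 0), (5, 8), (6, 8), (7, 0), (7, 4), (7, 10), (8, 3), (8, 5), (10, 3), (10, 4)}.
Total count |C(F_11)_aff| = 17.


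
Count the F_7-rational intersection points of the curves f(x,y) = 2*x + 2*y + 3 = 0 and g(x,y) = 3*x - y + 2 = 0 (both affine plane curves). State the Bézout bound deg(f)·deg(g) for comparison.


Common zeros: {(0, 2)}; count = 1; Bézout bound = 1.

deg(f) = 1, deg(g) = 1, so Bézout bound = 1.
Scan x ∈ F_7. For each x, list the y ∈ F_7 with f(x, y) ≡ 0 and those with g(x, y) ≡ 0 (mod 7); the common zeros in that column are the intersection.
  x = 0: f ≡ 0 at y ∈ {2}; g ≡ 0 at y ∈ {2}; common: {2}.
  x = 1: f ≡ 0 at y ∈ {1}; g ≡ 0 at y ∈ {5}; common: ∅.
  x = 2: f ≡ 0 at y ∈ {0}; g ≡ 0 at y ∈ {1}; common: ∅.
  x = 3: f ≡ 0 at y ∈ {6}; g ≡ 0 at y ∈ {4}; common: ∅.
  x = 4: f ≡ 0 at y ∈ {5}; g ≡ 0 at y ∈ {0}; common: ∅.
  x = 5: f ≡ 0 at y ∈ {4}; g ≡ 0 at y ∈ {3}; common: ∅.
  x = 6: f ≡ 0 at y ∈ {3}; g ≡ 0 at y ∈ {6}; common: ∅.
Collecting: common zeros = {(0, 2)}, so the count is 1.
Comparison with the Bézout bound: 1 ≤ 1 = deg(f)·deg(g), as expected for curves with no common component (the bound is attained).


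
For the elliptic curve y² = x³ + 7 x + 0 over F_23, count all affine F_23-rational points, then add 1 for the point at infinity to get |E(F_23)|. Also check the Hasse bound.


Affine points = {(0, 0), (1, 10), (1, 13), (3, 5), (3, 18), (4, 0), (7, 1), (7, 22), (8, 4), (8, 19), (10, 9), (10, 14), (12, 8), (12, 15), (14, 6), (14, 17), (17, 8), (17, 15), (18, 1), (18, 22), (19, 0), (21, 1), (21, 22)}; affine count = 23; |E(F_23)| = 24.

Discriminant check: Δ ∝ 4a³ + 27b² = 4·7³ + 27·0² = 4·343 + 27·0 ≡ 15 (mod 23). Nonzero ⇒ E is nonsingular.
For each x ∈ F_23, compute rhs = x³ + 7·x + 0 mod 23, then count y ∈ F_23 with y² ≡ rhs.
  x = 0: rhs = 0, matching y values: 0 (1 points).
  x = 1: rhs = 8, matching y values: 10, 13 (2 points).
  x = 2: rhs = 22, matching y values: none (0 points).
  x = 3: rhs = 2, matching y values: 5, 18 (2 points).
  x = 4: rhs = 0, matching y values: 0 (1 points).
  x = 5: rhs = 22, matching y values: none (0 points).
  x = 6: rhs = 5, matching y values: none (0 points).
  x = 7: rhs = 1, matching y values: 1, 22 (2 points).
  x = 8: rhs = 16, matching y values: 4, 19 (2 points).
  x = 9: rhs = 10, matching y values: none (0 points).
  x = 10: rhs = 12, matching y values: 9, 14 (2 points).
  x = 11: rhs = 5, matching y values: none (0 points).
  x = 12: rhs = 18, matching y values: 8, 15 (2 points).
  x = 13: rhs = 11, matching y values: none (0 points).
  x = 14: rhs = 13, matching y values: 6, 17 (2 points).
  x = 15: rhs = 7, matching y values: none (0 points).
  x = 16: rhs = 22, matching y values: none (0 points).
  x = 17: rhs = 18, matching y values: 8, 15 (2 points).
  x = 18: rhs = 1, matching y values: 1, 22 (2 points).
  x = 19: rhs = 0, matching y values: 0 (1 points).
  x = 20: rhs = 21, matching y values: none (0 points).
  x = 21: rhs = 1, matching y values: 1, 22 (2 points).
  x = 22: rhs = 15, matching y values: none (0 points).
Total affine count: 23.
Full point count |E(F_23)| = 23 + 1 = 24.
Hasse bound: |24 − (23+1)| = |0| = 0 ≤ 2√23 ≈ 9.5917 ✓.


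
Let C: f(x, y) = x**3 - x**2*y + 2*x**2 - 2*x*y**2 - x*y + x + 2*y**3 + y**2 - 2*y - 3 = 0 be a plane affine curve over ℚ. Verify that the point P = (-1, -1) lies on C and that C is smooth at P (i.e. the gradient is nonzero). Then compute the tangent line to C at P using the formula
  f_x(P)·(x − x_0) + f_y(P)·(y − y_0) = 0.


Tangent line at P: -3*x - 2*y - 5 = 0.

Step 1: f(-1, -1) = 0, so P lies on C.
Step 2: partial derivatives
  f_x(x, y) = 3*x**2 - 2*x*y + 4*x - 2*y**2 - y + 1, f_y(x, y) = -x**2 - 4*x*y - x + 6*y**2 + 2*y - 2.
  f_x(P) = -3, f_y(P) = -2 (gradient nonzero, so P is smooth).
Step 3: tangent line at P: -3·(x − -1) + -2·(y − -1) = 0.
Expanding: -3*x - 2*y - 5 = 0.


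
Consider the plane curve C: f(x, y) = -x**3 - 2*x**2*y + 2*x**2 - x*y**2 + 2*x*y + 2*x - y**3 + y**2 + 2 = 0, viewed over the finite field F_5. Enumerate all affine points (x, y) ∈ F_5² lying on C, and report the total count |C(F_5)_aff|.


Affine F_5-points: {(1, 0), (2, 1), (2, 4), (3, 4), (4, 1), (4, 2), (4, 4)}; count = 7.

For each of the 25 pairs (x, y) ∈ F_5², evaluate f(x, y) mod 5. Record the zeros.
  x = 0: [0↦2, 1↦2, 2↦3, 3↦4, 4↦4]  zeros at y ∈ ∅
  x = 1: [0↦0, 1↦4, 2↦2, 3↦3, 4↦1]  zeros at y ∈ {0}
  x = 2: [0↦1, 1↦0, 2↦1, 3↦3, 4↦0]  zeros at y ∈ {1, 4}
  x = 3: [0↦4, 1↦4, 2↦4, 3↦3, 4↦0]  zeros at y ∈ {4}
  x = 4: [0↦3, 1↦0, 2↦0, 3↦2, 4↦0]  zeros at y ∈ {1, 2, 4}
Collecting zeros: affine points = {(1, 0), (2, 1), (2, 4), (3, 4), (4, 1), (4, 2), (4, 4)}.
Total count |C(F_5)_aff| = 7.


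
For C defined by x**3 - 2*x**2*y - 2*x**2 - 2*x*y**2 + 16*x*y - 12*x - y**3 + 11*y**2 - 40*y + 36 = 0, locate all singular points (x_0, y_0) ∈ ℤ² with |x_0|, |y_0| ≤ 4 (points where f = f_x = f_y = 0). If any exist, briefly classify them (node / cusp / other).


Singular points: {(2, 2)}; classification: cusp.

Compute partial derivatives:
  f_x = 3*x**2 - 4*x*y - 4*x - 2*y**2 + 16*y - 12.
  f_y = -2*x**2 - 4*x*y + 16*x - 3*y**2 + 22*y - 40.
Scan x_0 ∈ {−4, ..., 4}. For each x_0, f_y(x_0, y) is a polynomial in y; find its integer roots y ∈ {−4, ..., 4}, then test f_x and f at those candidates.
  x = -4: f_y(-4, y) = -3*y**2 + 38*y - 136; no integer root y with |y| ≤ 4.
  x = -3: f_y(-3, y) = -3*y**2 + 34*y - 106; no integer root y with |y| ≤ 4.
  x = -2: f_y(-2, y) = -3*y**2 + 30*y - 80; no integer root y with |y| ≤ 4.
  x = -1: f_y(-1, y) = -3*y**2 + 26*y - 58; no integer root y with |y| ≤ 4.
  x = 0: f_y(0, y) = -3*y**2 + 22*y - 40; vanishes at y ∈ {4}. (0, 4): f_x = 20 ≠ 0.
  x = 1: f_y(1, y) = -3*y**2 + 18*y - 26; no integer root y with |y| ≤ 4.
  x = 2: f_y(2, y) = -3*y**2 + 14*y - 16; vanishes at y ∈ {2}. (2, 2): f_x = 0, f = 0 — SINGULAR.
  x = 3: f_y(3, y) = -3*y**2 + 10*y - 10; no integer root y with |y| ≤ 4.
  x = 4: f_y(4, y) = -3*y**2 + 6*y - 8; no integer root y with |y| ≤ 4.
Only singular point on the grid: (2, 2).
Classify: substitute x = 2 + u, y = 2 + v and expand: f = u**3 - 2*u**2*v - 2*u*v**2 - v**3 + v**2.
No constant or linear terms (consistent with a singular point). Quadratic part: v**2. Cubic part: u**3 - 2*u**2*v - 2*u*v**2 - v**3.
The quadratic part v**2 is a perfect square, so there is a single (double) tangent line v = 0, i.e. y = 2. Restricting the cubic part to that line (v = 0) leaves u**3 ≠ 0, so f is not divisible by v and the branch is v² ≈ -u**3 to lowest order — this is a cusp.
Classification: cusp.
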